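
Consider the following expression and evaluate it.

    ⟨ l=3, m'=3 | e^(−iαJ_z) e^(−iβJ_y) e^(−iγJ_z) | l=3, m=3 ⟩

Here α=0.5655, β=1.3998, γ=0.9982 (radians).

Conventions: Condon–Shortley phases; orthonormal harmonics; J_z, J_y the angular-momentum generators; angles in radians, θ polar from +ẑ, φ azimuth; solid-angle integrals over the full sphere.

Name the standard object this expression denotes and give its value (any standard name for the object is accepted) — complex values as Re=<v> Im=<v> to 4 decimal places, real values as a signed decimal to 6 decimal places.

This is a Wigner D-matrix element — the rotation-matrix element ⟨l m'| R(α,β,γ) |l m⟩ in the angular-momentum basis.
Split into d^3_{3,3}(β=1.3998) × two z-phases.
c=cos(1.399800/2)=0.764907, s=sin(1.399800/2)=0.644141; N=√[720·1·720·1]=720.000000
k∈{0} keeps every argument non-negative
  k=0: (−1)^0·720.0000/(720)·0.7649^6·0.6441^0 = +0.200286
d^3_{3,3}(1.3998) = +0.200286
Phases: e^{-i·(3)·0.5655}=-0.125373-0.992110i, e^{-i·(3)·0.9982}=-0.989216-0.146464i ⇒ D=-0.004264+0.200241i

Wigner D-matrix element, Re=-0.0043 Im=0.2002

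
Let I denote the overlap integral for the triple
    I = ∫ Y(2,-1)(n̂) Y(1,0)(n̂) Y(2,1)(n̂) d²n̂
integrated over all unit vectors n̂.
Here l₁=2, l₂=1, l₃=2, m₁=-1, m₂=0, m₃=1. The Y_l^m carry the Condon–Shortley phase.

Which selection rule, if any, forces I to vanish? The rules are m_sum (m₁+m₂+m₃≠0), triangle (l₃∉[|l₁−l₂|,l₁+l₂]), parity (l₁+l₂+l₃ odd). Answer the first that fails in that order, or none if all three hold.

parity

azimuthal sum: -1 + 0 + 1 = 0  ✓
1 ≤ 2 ≤ 3 (triangle on l)  ✓
L = 2 + 1 + 2 = 5 (odd)  ✗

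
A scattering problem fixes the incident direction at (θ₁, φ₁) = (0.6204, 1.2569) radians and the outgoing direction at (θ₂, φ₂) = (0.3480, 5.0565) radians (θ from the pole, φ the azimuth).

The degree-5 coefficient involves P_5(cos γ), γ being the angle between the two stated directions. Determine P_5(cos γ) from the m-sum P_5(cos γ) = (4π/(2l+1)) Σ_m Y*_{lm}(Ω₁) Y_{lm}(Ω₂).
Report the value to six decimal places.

-0.172354

Expand P_5 via completeness: Σ_{m} conj(Y_{5,m}) at Ω₁ times Y_{5,m} at Ω₂ —
  [-5]  conj(Y_{5,-5})(Ω₁) = (0.030823, 0.000041) ; Y_{5,-5}(Ω₂) = (0.002117, -0.000319) ; Δ = (0.000065, -0.000010)
  [-4]  conj(Y_{5,-4})(Ω₁) = (0.042291, -0.129693) ; Y_{5,-4}(Ω₂) = (0.003604, -0.018308) ; Δ = (-0.002222, -0.001242)
  [-3]  conj(Y_{5,-3})(Ω₁) = (-0.272504, -0.198314) ; Y_{5,-3}(Ω₂) = (-0.081898, -0.048921) ; Δ = (0.012616, 0.029573)
  [-2]  conj(Y_{5,-2})(Ω₁) = (-0.371933, 0.269926) ; Y_{5,-2}(Ω₂) = (-0.236281, 0.194306) ; Δ = (0.035432, -0.136047)
  [-1]  conj(Y_{5,-1})(Ω₁) = (0.053778, 0.165660) ; Y_{5,-1}(Ω₂) = (0.185259, 0.516952) ; Δ = (-0.075675, 0.058491)
  [+0]  conj(Y_{5,0})(Ω₁) = (-0.354967, -0.000000) ; Y_{5,0}(Ω₂) = (0.257214, 0.000000) ; Δ = (-0.091302, -0.000000)
  [+1]  conj(Y_{5,1})(Ω₁) = (-0.053778, 0.165660) ; Y_{5,1}(Ω₂) = (-0.185259, 0.516952) ; Δ = (-0.075675, -0.058491)
  [+2]  conj(Y_{5,2})(Ω₁) = (-0.371933, -0.269926) ; Y_{5,2}(Ω₂) = (-0.236281, -0.194306) ; Δ = (0.035432, 0.136047)
  [+3]  conj(Y_{5,3})(Ω₁) = (0.272504, -0.198314) ; Y_{5,3}(Ω₂) = (0.081898, -0.048921) ; Δ = (0.012616, -0.029573)
  [+4]  conj(Y_{5,4})(Ω₁) = (0.042291, 0.129693) ; Y_{5,4}(Ω₂) = (0.003604, 0.018308) ; Δ = (-0.002222, 0.001242)
  [+5]  conj(Y_{5,5})(Ω₁) = (-0.030823, 0.000041) ; Y_{5,5}(Ω₂) = (-0.002117, -0.000319) ; Δ = (0.000065, 0.000010)
Total Σ_m = (-0.150870, -0.000000). Multiply by 1.142397: (-0.172354, -0.000000). P_5(cos γ) = -0.172354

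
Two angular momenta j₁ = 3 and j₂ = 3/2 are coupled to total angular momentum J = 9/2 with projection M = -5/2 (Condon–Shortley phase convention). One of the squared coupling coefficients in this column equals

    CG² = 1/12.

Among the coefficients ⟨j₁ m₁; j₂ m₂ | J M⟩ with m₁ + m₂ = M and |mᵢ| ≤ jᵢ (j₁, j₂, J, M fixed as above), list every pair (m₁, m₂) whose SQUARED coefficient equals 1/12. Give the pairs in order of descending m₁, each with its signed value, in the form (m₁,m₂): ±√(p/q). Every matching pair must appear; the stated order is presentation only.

(-3,1/2): +√(1/12)

Admissible pairs with m₁+m₂ = M = -5/2: (-3,1/2), (-2,-1/2), (-1,-3/2)
  (m₁,m₂)=(-1,-3/2): CG² = 5/12, CG = +√(5/12)
  (m₁,m₂)=(-2,-1/2): CG² = 1/2, CG = +√(1/2)
  (m₁,m₂)=(-3,1/2): CG² = 1/12, CG = +√(1/12)   ← matches the target
Pairs with CG² = 1/12: (-3,1/2): +√(1/12)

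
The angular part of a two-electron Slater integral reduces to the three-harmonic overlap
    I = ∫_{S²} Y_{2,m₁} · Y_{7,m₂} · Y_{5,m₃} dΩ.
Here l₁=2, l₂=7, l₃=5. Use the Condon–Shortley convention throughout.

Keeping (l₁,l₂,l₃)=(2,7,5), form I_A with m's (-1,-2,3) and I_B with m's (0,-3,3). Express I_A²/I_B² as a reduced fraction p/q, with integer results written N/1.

Shared (l₁,l₂,l₃)=(2,7,5): N and (l;000)² cancel in I_A²/I_B².
A: Δ = 4!·0!·10!/15! = 1/15015; Racah Σ t=3..3: t=3:−1/483840 = -1/483840; ⇒ 3j(2 7 5; -1 -2 3)² = 6/1001, sgn -1
B: Δ = 4!·0!·10!/15! = 1/15015; Racah Σ t=2..2: t=2:+1/322560 = 1/322560; ⇒ 3j(2 7 5; 0 -3 3)² = 18/1001, sgn +1
I_A²/I_B² = (6/1001)/(18/1001) = 1/3

1/3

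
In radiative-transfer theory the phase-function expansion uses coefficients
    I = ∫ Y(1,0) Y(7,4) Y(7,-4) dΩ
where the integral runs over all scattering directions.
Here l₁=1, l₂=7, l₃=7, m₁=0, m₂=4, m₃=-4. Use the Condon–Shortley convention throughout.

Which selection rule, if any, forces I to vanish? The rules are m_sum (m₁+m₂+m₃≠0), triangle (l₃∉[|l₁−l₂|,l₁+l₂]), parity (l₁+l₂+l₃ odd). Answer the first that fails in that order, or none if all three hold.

parity

m₁+m₂+m₃ = 0 + 4 − 4 = 0  ✓
triangle: |1−7|=6 ≤ l₃=7 ≤ 1+7=8  ✓
parity: l₁+l₂+l₃ = 15 is odd  ✗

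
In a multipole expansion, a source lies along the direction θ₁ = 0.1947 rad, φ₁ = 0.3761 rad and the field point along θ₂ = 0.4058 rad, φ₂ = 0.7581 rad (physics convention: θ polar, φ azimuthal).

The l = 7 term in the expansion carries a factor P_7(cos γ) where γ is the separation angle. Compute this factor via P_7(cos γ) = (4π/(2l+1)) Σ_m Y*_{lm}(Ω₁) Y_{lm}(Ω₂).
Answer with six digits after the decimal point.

Addition theorem: P_7(cos γ) = (4π/15) Σ_m Y*_{lm}(Ω₁) Y_{lm}(Ω₂), m = −7…7:
  m=-7: (-0.000004+0.000002i) × (+0.000418+0.000619i) = -0.000000-0.000000i  (running Σ = -0.000000-0.000000i)
  m=-6: (-0.000061+0.000075i) × (-0.001061+0.006418i) = -0.000000-0.000000i  (running Σ = -0.000000-0.000000i)
  m=-5: (-0.000349+0.001091i) × (-0.027952+0.021201i) = -0.000013-0.000038i  (running Σ = -0.000014-0.000038i)
  m=-4: (+0.000637+0.009576i) × (-0.129785-0.014228i) = +0.000054-0.001252i  (running Σ = +0.000040-0.001290i)
  m=-3: (+0.024689+0.052105i) × (-0.216557-0.255285i) = +0.007955-0.017587i  (running Σ = +0.007995-0.018877i)
  m=-2: (+0.174587+0.163363i) × (+0.029394-0.537859i) = +0.092998-0.089101i  (running Σ = +0.100993-0.107978i)
  m=-1: (+0.562254+0.222033i) × (+0.261643-0.247734i) = +0.202115-0.081196i  (running Σ = +0.303108-0.189174i)
  m=0: (+0.584494-0.000000i) × (-0.304820+0.000000i) = -0.178166+0.000000i  (running Σ = +0.124942-0.189174i)
  m=1: (-0.562254+0.222033i) × (-0.261643-0.247734i) = +0.202115+0.081196i  (running Σ = +0.327057-0.107978i)
  m=2: (+0.174587-0.163363i) × (+0.029394+0.537859i) = +0.092998+0.089101i  (running Σ = +0.420055-0.018877i)
  m=3: (-0.024689+0.052105i) × (+0.216557-0.255285i) = +0.007955+0.017587i  (running Σ = +0.428010-0.001290i)
  m=4: (+0.000637-0.009576i) × (-0.129785+0.014228i) = +0.000054+0.001252i  (running Σ = +0.428064-0.000038i)
  m=5: (+0.000349+0.001091i) × (+0.027952+0.021201i) = -0.000013+0.000038i  (running Σ = +0.428051-0.000000i)
  m=6: (-0.000061-0.000075i) × (-0.001061-0.006418i) = -0.000000+0.000000i  (running Σ = +0.428050-0.000000i)
  m=7: (+0.000004+0.000002i) × (-0.000418+0.000619i) = -0.000000+0.000000i  (running Σ = +0.428050+0.000000i)
Total Σ_m = +0.428050+0.000000i. Multiply by 0.837758: +0.358602+0.000000i. P_7(cos γ) = 0.358602

0.358602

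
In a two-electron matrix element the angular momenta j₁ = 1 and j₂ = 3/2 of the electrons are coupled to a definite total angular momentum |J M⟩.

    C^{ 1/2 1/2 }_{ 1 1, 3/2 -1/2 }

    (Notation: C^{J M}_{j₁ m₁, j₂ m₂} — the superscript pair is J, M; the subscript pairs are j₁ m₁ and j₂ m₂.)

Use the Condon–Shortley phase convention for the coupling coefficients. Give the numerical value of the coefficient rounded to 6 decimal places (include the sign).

+0.408248

√[2·2!0!1!/4! · 2!0!1!2!1!0!] = √(2/3)
  +(−1)^0/∏(0,2,0,1,0,0)! = 1/2  (running 1/2)
⟨..|..⟩ = √(2/3)·(1/2) = +0.408248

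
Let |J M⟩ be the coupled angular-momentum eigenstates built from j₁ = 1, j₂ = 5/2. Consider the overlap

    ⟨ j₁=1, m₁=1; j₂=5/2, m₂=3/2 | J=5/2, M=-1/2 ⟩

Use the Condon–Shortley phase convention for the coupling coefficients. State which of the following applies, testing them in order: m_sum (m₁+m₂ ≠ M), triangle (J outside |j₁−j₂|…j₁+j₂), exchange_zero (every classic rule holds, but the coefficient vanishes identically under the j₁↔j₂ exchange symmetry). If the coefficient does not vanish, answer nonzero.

m-sum: m₁+m₂ = 1+3/2 = 5/2, M = -1/2  ✗ ⇒ coefficient is 0

m_sum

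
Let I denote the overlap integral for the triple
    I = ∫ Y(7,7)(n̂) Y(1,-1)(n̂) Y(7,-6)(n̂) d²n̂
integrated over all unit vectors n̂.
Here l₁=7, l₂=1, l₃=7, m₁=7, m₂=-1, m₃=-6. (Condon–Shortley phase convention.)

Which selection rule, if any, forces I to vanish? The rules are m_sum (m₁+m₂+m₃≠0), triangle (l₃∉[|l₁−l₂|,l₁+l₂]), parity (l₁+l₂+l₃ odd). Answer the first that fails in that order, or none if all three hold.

parity

Σmᵢ = 0  ✓
l₃∈[|l₁−l₂|,l₁+l₂]=[6,8], have l₃=7  ✓
Σlᵢ = 15 ⇒ odd  ✗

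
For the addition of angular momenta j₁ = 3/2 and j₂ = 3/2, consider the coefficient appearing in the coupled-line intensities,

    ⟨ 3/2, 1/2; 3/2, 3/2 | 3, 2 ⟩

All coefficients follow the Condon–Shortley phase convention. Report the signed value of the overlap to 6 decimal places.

+0.707107  (= +√(1/2))

√[7·0!3!3!/7! · 2!1!3!0!5!1!] = √(72)
  +(−1)^0/∏(0,0,1,3,2,0)! = 1/12  (running 1/12)
⟨..|..⟩ = √(72)·(1/12) = +0.707107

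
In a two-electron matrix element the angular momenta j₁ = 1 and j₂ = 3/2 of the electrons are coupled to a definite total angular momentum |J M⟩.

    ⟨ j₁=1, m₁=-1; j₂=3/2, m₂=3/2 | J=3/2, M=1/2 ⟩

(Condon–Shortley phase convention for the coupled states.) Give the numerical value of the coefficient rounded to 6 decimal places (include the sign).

triangle: 1!·1!·2!/5! = 2/120
(j±m)!: 0!·2!·3!·0!·2!·1! = 24
prefactor² = (2J+1)·Δ·N² = 8/5
  k=1: −1/(1!·0!·1!·2!·0!·0!) = -1/2
Σ = -1/2  ⇒  CG² = 8/5·(-1/2)² = 2/5
CG = −√(2/5) = -0.632456

-0.632456  (= −√(2/5))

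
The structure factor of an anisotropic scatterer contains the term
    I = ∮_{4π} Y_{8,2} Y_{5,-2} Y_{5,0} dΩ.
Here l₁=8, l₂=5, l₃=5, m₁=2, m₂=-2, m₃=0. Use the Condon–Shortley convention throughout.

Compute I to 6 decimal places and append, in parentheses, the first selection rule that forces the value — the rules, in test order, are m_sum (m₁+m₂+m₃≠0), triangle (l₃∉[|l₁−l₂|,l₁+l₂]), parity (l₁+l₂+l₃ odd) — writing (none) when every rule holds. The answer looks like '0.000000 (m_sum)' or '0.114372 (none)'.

0.023747 (none)

Rules hold: Σm=0, L=18 even, 3≤5≤13.
N = 17·11·11 = 2057
Δ = 8!·8!·2!/19! = 1/37413090
Racah Σ t=3..5: t=3:−1/1036800 t=4:+1/331776 t=5:−1/1036800 = 1/921600
⇒ 3j(8 5 5; 0 0 0)² = 490/46189, sgn -1
Racah Σ t=1..3: t=1:−1/7257600 t=2:+1/829440 t=3:−1/1036800 = 1/9676800
⇒ 3j(8 5 5; 2 -2 0)² = 15/46189, sgn -1
4πI² = N·(3j₀)²·(3jₘ)² = 7350/1037153
I = +1·√(0.00708671/4π) = 0.02374747
No selection rule forces the value: the integral is nonzero (none).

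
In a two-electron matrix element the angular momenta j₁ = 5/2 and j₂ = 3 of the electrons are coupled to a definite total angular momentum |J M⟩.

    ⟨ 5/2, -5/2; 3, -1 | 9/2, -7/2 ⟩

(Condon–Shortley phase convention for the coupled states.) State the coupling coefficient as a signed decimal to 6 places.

-0.710669  (= −√(50/99))

triangle: 1!×4!×5!/11! = 2880/39916800
(j±m)!: 0!×5!×2!×4!×1!×8! = 232243200
prefactor² = (2J+1)×Δ×N² = 1843200/11
  k=1: −1/(1!×0!×4!×1!×0!×4!) = -1/576
Σ = -1/576  ⇒  CG² = 1843200/11×(-1/576)² = 50/99
CG = −√(50/99) = -0.710669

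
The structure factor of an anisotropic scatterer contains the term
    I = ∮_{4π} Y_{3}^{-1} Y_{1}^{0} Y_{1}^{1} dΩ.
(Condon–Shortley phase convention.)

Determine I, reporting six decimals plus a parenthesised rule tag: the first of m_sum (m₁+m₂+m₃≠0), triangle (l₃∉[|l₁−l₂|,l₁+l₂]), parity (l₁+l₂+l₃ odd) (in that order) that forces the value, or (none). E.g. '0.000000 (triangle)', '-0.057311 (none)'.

0.000000 (triangle)

triangle: need 2≤l₃≤4, have 1; I=0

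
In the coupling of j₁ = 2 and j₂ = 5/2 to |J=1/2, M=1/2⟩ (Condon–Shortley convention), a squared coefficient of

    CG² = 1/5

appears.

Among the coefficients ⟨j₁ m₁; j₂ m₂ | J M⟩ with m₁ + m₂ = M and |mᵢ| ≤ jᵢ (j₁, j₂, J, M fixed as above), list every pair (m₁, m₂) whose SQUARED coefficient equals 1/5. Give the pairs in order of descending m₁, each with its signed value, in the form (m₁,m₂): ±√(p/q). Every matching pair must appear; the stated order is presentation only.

(0,1/2): +√(1/5)

Admissible pairs with m₁+m₂ = M = 1/2: (-2,5/2), (-1,3/2), (0,1/2), (1,-1/2), (2,-3/2)
  (m₁,m₂)=(2,-3/2): CG² = 1/15, CG = +√(1/15)
  (m₁,m₂)=(1,-1/2): CG² = 2/15, CG = −√(2/15)
  (m₁,m₂)=(0,1/2): CG² = 1/5, CG = +√(1/5)   ← matches the target
  (m₁,m₂)=(-1,3/2): CG² = 4/15, CG = −√(4/15)
  (m₁,m₂)=(-2,5/2): CG² = 1/3, CG = +√(1/3)
Pairs with CG² = 1/5: (0,1/2): +√(1/5)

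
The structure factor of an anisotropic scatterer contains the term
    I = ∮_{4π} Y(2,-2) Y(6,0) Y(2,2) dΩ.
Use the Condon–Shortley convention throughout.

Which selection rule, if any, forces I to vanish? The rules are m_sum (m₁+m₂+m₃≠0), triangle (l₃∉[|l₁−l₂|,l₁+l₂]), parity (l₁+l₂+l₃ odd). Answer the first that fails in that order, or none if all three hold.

triangle

Σmᵢ = 0  ✓
l₃∈[|l₁−l₂|,l₁+l₂]=[4,8] required, l₃=2 fails  ✗
Σlᵢ = 10 ⇒ even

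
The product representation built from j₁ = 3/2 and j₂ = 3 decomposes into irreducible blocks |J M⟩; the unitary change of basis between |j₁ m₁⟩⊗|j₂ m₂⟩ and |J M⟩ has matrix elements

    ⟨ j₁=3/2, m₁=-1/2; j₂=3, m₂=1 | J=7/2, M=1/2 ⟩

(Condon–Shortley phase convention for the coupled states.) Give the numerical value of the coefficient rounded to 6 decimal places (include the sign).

triangle: 1!*2!*5!/9! = 240/362880
(j±m)!: 1!*2!*4!*2!*4!*3! = 13824
prefactor² = (2J+1)*Δ*N² = 512/7
  k=0: +1/(0!*1!*2!*4!*0!*1!) = 1/48
  k=1: −1/(1!*0!*1!*3!*1!*2!) = -1/12
Σ = -1/16  ⇒  CG² = 512/7*(-1/16)² = 2/7
CG = −√(2/7) = -0.534522

−√(2/7) = -0.534522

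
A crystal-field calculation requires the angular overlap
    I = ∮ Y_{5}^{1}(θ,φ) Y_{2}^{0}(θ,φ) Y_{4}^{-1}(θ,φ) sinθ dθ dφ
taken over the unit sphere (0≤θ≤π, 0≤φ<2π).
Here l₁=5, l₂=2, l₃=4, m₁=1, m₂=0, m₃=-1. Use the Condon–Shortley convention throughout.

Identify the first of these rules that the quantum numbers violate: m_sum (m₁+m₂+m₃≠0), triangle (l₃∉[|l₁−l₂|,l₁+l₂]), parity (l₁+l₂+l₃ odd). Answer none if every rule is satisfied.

Σmᵢ = 0  ✓
l₃∈[|l₁−l₂|,l₁+l₂]=[3,7], have l₃=4  ✓
Σlᵢ = 11 ⇒ odd  ✗

parity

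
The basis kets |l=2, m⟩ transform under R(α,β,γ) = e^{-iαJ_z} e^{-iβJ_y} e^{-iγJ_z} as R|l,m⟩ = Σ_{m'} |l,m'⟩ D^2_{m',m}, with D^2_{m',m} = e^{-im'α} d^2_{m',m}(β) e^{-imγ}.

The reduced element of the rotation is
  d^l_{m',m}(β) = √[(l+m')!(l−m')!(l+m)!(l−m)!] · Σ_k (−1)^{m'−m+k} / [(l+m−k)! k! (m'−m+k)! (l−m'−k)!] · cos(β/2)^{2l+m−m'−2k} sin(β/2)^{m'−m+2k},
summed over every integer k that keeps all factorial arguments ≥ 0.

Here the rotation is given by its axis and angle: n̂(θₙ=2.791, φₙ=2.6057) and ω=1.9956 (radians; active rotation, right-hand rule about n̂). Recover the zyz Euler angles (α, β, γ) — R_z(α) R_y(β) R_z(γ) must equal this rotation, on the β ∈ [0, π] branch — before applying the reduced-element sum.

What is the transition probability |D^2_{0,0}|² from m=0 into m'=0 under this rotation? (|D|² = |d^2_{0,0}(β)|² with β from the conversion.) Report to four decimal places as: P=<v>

Axis–angle → zyz. n̂ = (sinθₙcosφₙ, sinθₙsinφₙ, cosθₙ) = (-0.295307, +0.175371, -0.939169), ω = 1.9956.
R = I cosω + sinω [n̂]ₓ + (1−cosω) n̂n̂ᵀ gives
  R = [-0.288995, +0.782563, +0.551431; -0.928828, -0.368712, +0.036476; +0.231864, -0.501644, +0.833422]
β = atan2(√(R₁₃²+R₂₃²), R₃₃) = 0.585524; α = atan2(R₂₃, R₁₃) mod 2π = 0.066051; γ = atan2(R₃₂, −R₃₁) mod 2π = 4.279429
Split into d^2_{0,0}(β=0.5855) × two z-phases.
c=cos(0.585524/2)=0.957450, s=sin(0.585524/2)=0.288598; N=√[2·2·2·2]=4.000000
The bounds max(0,m−m')=0 and min(l+m,l−m')=2 give 3 terms
  k=0: (−1)^0·4.0000/(4)·0.9575^4·0.2886^0 = +0.840359
  k=1: (−1)^1·4.0000/(1)·0.9575^2·0.2886^2 = -0.305407
  k=2: (−1)^2·4.0000/(4)·0.9575^0·0.2886^4 = +0.006937
d^2_{0,0}(0.5855) = +0.840359 -0.305407 +0.006937 = +0.541889
|D^2_{0,0}|² = |d^2_{0,0}(β)|² = (+0.541889)² = 0.293644 (the z-rotation phases have unit modulus)

P=0.2936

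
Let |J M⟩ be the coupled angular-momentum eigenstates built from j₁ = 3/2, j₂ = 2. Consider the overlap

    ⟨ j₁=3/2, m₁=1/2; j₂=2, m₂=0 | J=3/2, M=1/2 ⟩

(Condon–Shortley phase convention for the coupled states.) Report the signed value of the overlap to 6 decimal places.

−√(1/5) ≈ -0.447214

j₁+j₂−J=2  J+j₁−j₂=1  J−j₁+j₂=2  j₁+j₂+J+1=6
(j₁±m₁, j₂±m₂, J±M) = (2,1,2,2,2,1)
P² = 16/45
sum k=0..1:
  [0] +1/4 = 1/4
  [1] −1/1 = -1
S = -3/4
C² = P²·S² = 1/5 ; C = -0.447214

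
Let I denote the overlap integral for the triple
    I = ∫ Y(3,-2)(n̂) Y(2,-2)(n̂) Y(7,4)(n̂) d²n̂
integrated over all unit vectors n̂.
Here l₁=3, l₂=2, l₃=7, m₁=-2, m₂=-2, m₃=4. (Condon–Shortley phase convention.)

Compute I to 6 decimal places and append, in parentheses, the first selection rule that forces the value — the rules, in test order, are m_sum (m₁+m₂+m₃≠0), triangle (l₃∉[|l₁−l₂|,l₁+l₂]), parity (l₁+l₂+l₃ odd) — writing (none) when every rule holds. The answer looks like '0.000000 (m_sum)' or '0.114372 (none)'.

0.000000 (triangle)

|3−2|≤7≤3+2 violated ⇒ I = 0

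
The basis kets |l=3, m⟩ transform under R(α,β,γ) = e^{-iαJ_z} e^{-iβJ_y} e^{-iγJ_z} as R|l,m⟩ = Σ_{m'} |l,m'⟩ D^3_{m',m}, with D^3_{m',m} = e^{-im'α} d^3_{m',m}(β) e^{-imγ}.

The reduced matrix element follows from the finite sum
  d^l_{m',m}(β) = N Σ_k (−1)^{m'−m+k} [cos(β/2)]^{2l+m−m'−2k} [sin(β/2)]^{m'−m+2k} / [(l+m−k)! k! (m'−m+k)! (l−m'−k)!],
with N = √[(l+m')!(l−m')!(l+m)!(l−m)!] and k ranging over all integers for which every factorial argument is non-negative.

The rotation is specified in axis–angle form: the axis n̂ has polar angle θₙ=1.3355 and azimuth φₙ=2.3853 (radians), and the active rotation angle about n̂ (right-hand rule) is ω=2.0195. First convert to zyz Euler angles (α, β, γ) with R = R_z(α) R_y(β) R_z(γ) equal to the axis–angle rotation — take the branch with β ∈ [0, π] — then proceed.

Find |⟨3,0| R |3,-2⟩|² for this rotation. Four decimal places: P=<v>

P=0.1811

Axis–angle → zyz. n̂ = (sinθₙcosφₙ, sinθₙsinφₙ, cosθₙ) = (-0.707342, +0.667321, +0.233131), ω = 2.0195.
R = I cosω + sinω [n̂]ₓ + (1−cosω) n̂n̂ᵀ gives
  R = [+0.283579, -0.886841, +0.364824; -0.466734, +0.204696, +0.860383; -0.837701, -0.414262, -0.355871]
β = atan2(√(R₁₃²+R₂₃²), R₃₃) = 1.934642; α = atan2(R₂₃, R₁₃) mod 2π = 1.169751; γ = atan2(R₃₂, −R₃₁) mod 2π = 5.823929
First d^3_{0,-2}(β=1.9346), then the phase factors e^{-i(0)α} and e^{-i(-2)γ}:
With c≡cos(β/2)=0.567507 and s≡sin(β/2)=0.823368, N=[6·6·1·120]^{1/2}=65.726707
The bounds max(0,m−m')=0 and min(l+m,l−m')=1 give 2 terms
  k=0: (−1)^2·65.7267/(12)·0.5675^4·0.8234^2 = +0.385154
  k=1: (−1)^3·65.7267/(12)·0.5675^2·0.8234^4 = -0.810737
d^3_{0,-2}(1.9346) = +0.385154 -0.810737 = -0.425583
|D^3_{0,-2}|² = |d^3_{0,-2}(β)|² = (-0.425583)² = 0.181121 (the z-rotation phases have unit modulus)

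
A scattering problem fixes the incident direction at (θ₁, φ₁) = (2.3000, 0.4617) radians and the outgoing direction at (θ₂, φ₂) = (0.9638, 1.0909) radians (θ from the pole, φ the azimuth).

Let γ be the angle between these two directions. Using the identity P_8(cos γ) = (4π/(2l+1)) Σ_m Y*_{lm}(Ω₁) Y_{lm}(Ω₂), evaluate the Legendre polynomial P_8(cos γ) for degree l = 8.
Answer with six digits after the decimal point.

0.152203

Summing Y*_{l m}(θ₁,φ₁)·Y_{l m}(θ₂,φ₂) over m ∈ [−8, 8]; prefactor 4π/(2·8+1) = 0.739198:
  [-8]  conj(Y_{8,-8})(Ω₁) = -0.041964-0.025844i ; Y_{8,-8}(Ω₂) = -0.081830-0.068587i ; Δ = +0.001661+0.004993i
  [-7]  conj(Y_{8,-7})(Ω₁) = +0.175420+0.015885i ; Y_{8,-7}(Ω₂) = +0.064055-0.289596i ; Δ = +0.015837-0.049783i
  [-6]  conj(Y_{8,-6})(Ω₁) = -0.341298+0.132924i ; Y_{8,-6}(Ω₂) = +0.433168-0.116260i ; Δ = -0.132386+0.097258i
  [-5]  conj(Y_{8,-5})(Ω₁) = +0.307438-0.338258i ; Y_{8,-5}(Ω₂) = +0.220359+0.240312i ; Δ = +0.149034-0.000657i
  [-4]  conj(Y_{8,-4})(Ω₁) = -0.064637+0.228211i ; Y_{8,-4}(Ω₂) = +0.030442-0.083712i ; Δ = +0.017136+0.012358i
  [-3]  conj(Y_{8,-3})(Ω₁) = +0.038156+0.203106i ; Y_{8,-3}(Ω₂) = +0.364270-0.048034i ; Δ = +0.023655+0.072153i
  [-2]  conj(Y_{8,-2})(Ω₁) = -0.218640-0.289167i ; Y_{8,-2}(Ω₂) = +0.059387+0.084788i ; Δ = +0.011534-0.035711i
  [-1]  conj(Y_{8,-1})(Ω₁) = -0.041014-0.020407i ; Y_{8,-1}(Ω₂) = +0.148849-0.285984i ; Δ = -0.011941+0.008692i
  [+0]  conj(Y_{8,0})(Ω₁) = +0.367097-0.000000i ; Y_{8,0}(Ω₂) = +0.154842+0.000000i ; Δ = +0.056842+0.000000i
  [+1]  conj(Y_{8,1})(Ω₁) = +0.041014-0.020407i ; Y_{8,1}(Ω₂) = -0.148849-0.285984i ; Δ = -0.011941-0.008692i
  [+2]  conj(Y_{8,2})(Ω₁) = -0.218640+0.289167i ; Y_{8,2}(Ω₂) = +0.059387-0.084788i ; Δ = +0.011534+0.035711i
  [+3]  conj(Y_{8,3})(Ω₁) = -0.038156+0.203106i ; Y_{8,3}(Ω₂) = -0.364270-0.048034i ; Δ = +0.023655-0.072153i
  [+4]  conj(Y_{8,4})(Ω₁) = -0.064637-0.228211i ; Y_{8,4}(Ω₂) = +0.030442+0.083712i ; Δ = +0.017136-0.012358i
  [+5]  conj(Y_{8,5})(Ω₁) = -0.307438-0.338258i ; Y_{8,5}(Ω₂) = -0.220359+0.240312i ; Δ = +0.149034+0.000657i
  [+6]  conj(Y_{8,6})(Ω₁) = -0.341298-0.132924i ; Y_{8,6}(Ω₂) = +0.433168+0.116260i ; Δ = -0.132386-0.097258i
  [+7]  conj(Y_{8,7})(Ω₁) = -0.175420+0.015885i ; Y_{8,7}(Ω₂) = -0.064055-0.289596i ; Δ = +0.015837+0.049783i
  [+8]  conj(Y_{8,8})(Ω₁) = -0.041964+0.025844i ; Y_{8,8}(Ω₂) = -0.081830+0.068587i ; Δ = +0.001661-0.004993i
Accumulated sum +0.205903+0.000000i; after 4π/(2l+1) scaling, +0.152203+0.000000i ⇒ P_8 = 0.152203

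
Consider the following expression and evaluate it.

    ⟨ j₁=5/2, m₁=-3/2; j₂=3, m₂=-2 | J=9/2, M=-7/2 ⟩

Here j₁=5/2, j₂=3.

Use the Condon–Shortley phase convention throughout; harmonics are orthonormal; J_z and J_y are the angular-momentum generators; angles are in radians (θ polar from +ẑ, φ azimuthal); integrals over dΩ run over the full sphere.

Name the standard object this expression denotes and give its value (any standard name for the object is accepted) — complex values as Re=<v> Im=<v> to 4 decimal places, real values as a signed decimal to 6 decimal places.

This is a Clebsch–Gordan (vector-coupling) coefficient.
triangle: 1!*4!*5!/11! = 2880/39916800
(j±m)!: 1!*4!*1!*5!*1!*8! = 116121600
prefactor² = (2J+1)*Δ*N² = 921600/11
  k=0: +1/(0!*1!*4!*1!*0!*4!) = 1/576
  k=1: −1/(1!*0!*3!*0!*1!*5!) = -1/720
Σ = 1/2880  ⇒  CG² = 921600/11*(1/2880)² = 1/99
CG = +√(1/99) = +0.100504

Clebsch–Gordan coefficient, +√(1/99) ≈ +0.100504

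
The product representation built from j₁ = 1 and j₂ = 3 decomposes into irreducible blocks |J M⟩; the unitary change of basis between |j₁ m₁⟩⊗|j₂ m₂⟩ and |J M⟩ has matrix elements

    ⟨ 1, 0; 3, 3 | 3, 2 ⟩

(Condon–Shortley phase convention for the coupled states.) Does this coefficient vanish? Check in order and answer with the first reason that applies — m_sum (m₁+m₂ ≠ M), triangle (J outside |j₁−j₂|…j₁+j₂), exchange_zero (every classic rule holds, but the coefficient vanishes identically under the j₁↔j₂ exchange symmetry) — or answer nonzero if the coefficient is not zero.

m_sum

m-sum: m₁+m₂ = 0+3 = 3, M = 2  ✗ ⇒ coefficient is 0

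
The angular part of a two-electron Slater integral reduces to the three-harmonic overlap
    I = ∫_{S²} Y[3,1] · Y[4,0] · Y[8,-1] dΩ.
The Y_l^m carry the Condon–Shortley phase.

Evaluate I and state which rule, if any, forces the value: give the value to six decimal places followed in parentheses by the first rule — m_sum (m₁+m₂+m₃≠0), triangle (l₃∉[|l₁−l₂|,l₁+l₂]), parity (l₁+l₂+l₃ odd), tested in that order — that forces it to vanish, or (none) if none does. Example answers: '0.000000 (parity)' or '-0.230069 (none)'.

triangle: need 1≤l₃≤7, have 8; I=0

0.000000 (triangle)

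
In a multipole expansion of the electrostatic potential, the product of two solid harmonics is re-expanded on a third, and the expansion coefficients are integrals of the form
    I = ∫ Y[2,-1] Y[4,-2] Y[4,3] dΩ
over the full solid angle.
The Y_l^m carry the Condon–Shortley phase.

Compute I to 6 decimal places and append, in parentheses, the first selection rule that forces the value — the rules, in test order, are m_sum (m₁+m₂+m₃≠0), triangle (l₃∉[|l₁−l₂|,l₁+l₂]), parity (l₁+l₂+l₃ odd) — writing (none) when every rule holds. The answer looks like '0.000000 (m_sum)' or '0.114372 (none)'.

-0.187702 (none)

m-sum 0 ✓  L=10 even ✓  2≤4≤6 ✓
Π(2lᵢ+1) = 5×9×9 = 405
triangle coeff Δ(2,4,4) = 1/13860
Σ_t [0,2]: t=0:+1/192 t=1:−1/36 t=2:+1/192 = -5/288
(3j)²=20/693 [(2 4 4; 0 0 0)], sign=-1
Σ_t [1,2]: t=1:−1/240 t=2:+1/1440 = -1/288
(3j)²=5/132 [(2 4 4; -1 -2 3)], sign=+1
⇒ 4πI² = 375/847
I = (-1)√(375/847/(4π)) = -0.18770204
No selection rule forces the value: the integral is nonzero (none).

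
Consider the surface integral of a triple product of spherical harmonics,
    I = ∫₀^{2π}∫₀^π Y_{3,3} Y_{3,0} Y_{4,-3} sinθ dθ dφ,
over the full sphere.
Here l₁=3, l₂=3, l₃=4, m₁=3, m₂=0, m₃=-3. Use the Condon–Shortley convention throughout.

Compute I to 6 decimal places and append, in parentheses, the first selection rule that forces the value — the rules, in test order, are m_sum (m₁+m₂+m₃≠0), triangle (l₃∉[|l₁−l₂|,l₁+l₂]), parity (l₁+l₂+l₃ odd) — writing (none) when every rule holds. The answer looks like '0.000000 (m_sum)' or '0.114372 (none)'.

Rules hold: Σm=0, L=10 even, 0≤4≤6.
N = 7·7·9 = 441
Δ = 2!·4!·4!/11! = 1/34650
Racah Σ t=0..2: t=0:+1/72 t=1:−1/16 t=2:+1/72 = -5/144
⇒ 3j(3 3 4; 0 0 0)² = 2/77, sgn -1
Racah Σ t=0..0: t=0:+1/288 = 1/288
⇒ 3j(3 3 4; 3 0 -3)² = 1/22, sgn -1
4πI² = N·(3j₀)²·(3jₘ)² = 63/121
I = +1·√(0.520661/4π) = 0.20355073
No selection rule forces the value: the integral is nonzero (none).

0.203551 (none)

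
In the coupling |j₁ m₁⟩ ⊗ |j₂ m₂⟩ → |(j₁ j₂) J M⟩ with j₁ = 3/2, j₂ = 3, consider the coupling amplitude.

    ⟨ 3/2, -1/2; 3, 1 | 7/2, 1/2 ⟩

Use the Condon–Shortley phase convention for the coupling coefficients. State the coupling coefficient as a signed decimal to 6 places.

-0.534522  (= −√(2/7))

triangle: 1!·2!·5!/9! = 240/362880
(j±m)!: 1!·2!·4!·2!·4!·3! = 13824
prefactor² = (2J+1)·Δ·N² = 512/7
  k=0: +1/(0!·1!·2!·4!·0!·1!) = 1/48
  k=1: −1/(1!·0!·1!·3!·1!·2!) = -1/12
Σ = -1/16  ⇒  CG² = 512/7·(-1/16)² = 2/7
CG = −√(2/7) = -0.534522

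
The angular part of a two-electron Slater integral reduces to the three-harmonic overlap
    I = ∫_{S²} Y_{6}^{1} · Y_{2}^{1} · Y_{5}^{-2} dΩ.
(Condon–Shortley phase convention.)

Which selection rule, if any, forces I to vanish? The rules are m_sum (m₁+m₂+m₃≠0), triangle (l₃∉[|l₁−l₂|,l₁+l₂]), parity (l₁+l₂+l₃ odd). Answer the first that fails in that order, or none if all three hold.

azimuthal sum: 1 + 1 − 2 = 0  ✓
4 ≤ 5 ≤ 8 (triangle on l)  ✓
L = 6 + 2 + 5 = 13 (odd)  ✗

parity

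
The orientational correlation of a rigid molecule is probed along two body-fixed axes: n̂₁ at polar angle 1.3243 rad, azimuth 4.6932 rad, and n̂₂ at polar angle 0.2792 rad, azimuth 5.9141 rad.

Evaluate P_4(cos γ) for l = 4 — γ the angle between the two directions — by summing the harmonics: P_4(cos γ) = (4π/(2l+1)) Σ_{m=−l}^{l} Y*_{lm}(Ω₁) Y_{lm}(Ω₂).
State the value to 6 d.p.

Addition theorem: P_4(cos γ) = (4π/9) Σ_m Y*_{lm}(Ω₁) Y_{lm}(Ω₂), m = −4…4:
  m=-4: (0.39025 - 0.03001j) × (0.00024 + 0.00254j) = 0.00017 + 0.00098j  (running Σ = 0.00017 + 0.00098j)
  m=-3: (0.01603 + 0.27809j) × (0.01126 + 0.02253j) = -0.00608 + 0.00349j  (running Σ = -0.00591 + 0.00448j)
  m=-2: (0.18335 - 0.00704j) × (0.10277 + 0.09349j) = 0.01950 + 0.01642j  (running Σ = 0.01359 + 0.02089j)
  m=-1: (0.00555 + 0.28913j) × (0.40541 + 0.15682j) = -0.04309 + 0.11809j  (running Σ = -0.02950 + 0.13898j)
  m=0: (0.14153 + 0.00000j) × (0.54627 + 0.00000j) = 0.07731 + 0.00000j  (running Σ = 0.04781 + 0.13898j)
  m=1: (-0.00555 + 0.28913j) × (-0.40541 + 0.15682j) = -0.04309 - 0.11809j  (running Σ = 0.00472 + 0.02089j)
  m=2: (0.18335 + 0.00704j) × (0.10277 - 0.09349j) = 0.01950 - 0.01642j  (running Σ = 0.02422 + 0.00448j)
  m=3: (-0.01603 + 0.27809j) × (-0.01126 + 0.02253j) = -0.00608 - 0.00349j  (running Σ = 0.01813 + 0.00098j)
  m=4: (0.39025 + 0.03001j) × (0.00024 - 0.00254j) = 0.00017 - 0.00098j  (running Σ = 0.01830 - 0.00000j)
Σ over m = 0.01830 - 0.00000j; ×(4π/9) → 0.02556 - 0.00000j. Real part: 0.025558

0.025558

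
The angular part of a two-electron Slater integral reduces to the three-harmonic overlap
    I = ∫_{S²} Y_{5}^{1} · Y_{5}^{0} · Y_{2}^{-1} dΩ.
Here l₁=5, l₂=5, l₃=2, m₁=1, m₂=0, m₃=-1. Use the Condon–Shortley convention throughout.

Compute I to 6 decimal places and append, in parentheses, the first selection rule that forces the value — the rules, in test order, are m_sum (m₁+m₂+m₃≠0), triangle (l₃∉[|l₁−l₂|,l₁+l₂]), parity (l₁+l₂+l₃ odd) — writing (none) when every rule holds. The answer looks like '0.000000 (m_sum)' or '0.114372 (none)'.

m-sum 0 ✓  L=12 even ✓  0≤2≤10 ✓
Π(2lᵢ+1) = 11×11×5 = 605
triangle coeff Δ(5,5,2) = 1/38610
Σ_t [3,5]: t=3:−1/2880 t=4:+1/576 t=5:−1/2880 = 1/960
(3j)²=10/429 [(5 5 2; 0 0 0)], sign=+1
Σ_t [3,4]: t=3:−1/1440 t=4:+1/1152 = 1/5760
(3j)²=1/858 [(5 5 2; 1 0 -1)], sign=-1
⇒ 4πI² = 25/1521
I = (-1)√(25/1521/(4π)) = -0.03616600
No selection rule forces the value: the integral is nonzero (none).

-0.036166 (none)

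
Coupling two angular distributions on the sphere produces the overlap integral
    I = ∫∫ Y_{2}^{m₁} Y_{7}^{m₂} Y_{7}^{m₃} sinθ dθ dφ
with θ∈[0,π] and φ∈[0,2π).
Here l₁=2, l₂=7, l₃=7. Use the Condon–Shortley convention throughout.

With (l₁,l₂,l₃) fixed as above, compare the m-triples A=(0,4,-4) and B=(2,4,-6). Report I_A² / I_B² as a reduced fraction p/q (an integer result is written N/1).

l's match ⇒ only the (l;m) 3-j factors differ between A and B.
A: triangle coeff Δ(2,7,7) = 1/185640; Σ_t [0,2]: t=0:+1/159667200 t=1:−1/7257600 t=2:+1/8709120 = -1/59875200; (3j)²=8/23205 [(2 7 7; 0 4 -4)], sign=+1
B: triangle coeff Δ(2,7,7) = 1/185640; Σ_t [0,0]: t=0:+1/159667200 = 1/159667200; (3j)²=9/1190 [(2 7 7; 2 4 -6)], sign=-1
I_A²/I_B² = (8/23205)/(9/1190) = 16/351

16/351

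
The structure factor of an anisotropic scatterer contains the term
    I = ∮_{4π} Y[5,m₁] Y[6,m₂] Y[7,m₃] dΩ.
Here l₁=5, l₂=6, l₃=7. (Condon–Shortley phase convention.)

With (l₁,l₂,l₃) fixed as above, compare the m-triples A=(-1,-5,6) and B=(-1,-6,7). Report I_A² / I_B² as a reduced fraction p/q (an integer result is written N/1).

l's match ⇒ only the (l;m) 3-j factors differ between A and B.
A: triangle coeff Δ(5,6,7) = 1/174594420; Σ_t [0,1]: t=0:+1/87091200 t=1:−1/29030400 = -1/43545600; (3j)²=88/6783 [(5 6 7; -1 -5 6)], sign=+1
B: triangle coeff Δ(5,6,7) = 1/174594420; Σ_t [0,0]: t=0:+1/696729600 = 1/696729600; (3j)²=11/1292 [(5 6 7; -1 -6 7)], sign=+1
I_A²/I_B² = (88/6783)/(11/1292) = 32/21

32/21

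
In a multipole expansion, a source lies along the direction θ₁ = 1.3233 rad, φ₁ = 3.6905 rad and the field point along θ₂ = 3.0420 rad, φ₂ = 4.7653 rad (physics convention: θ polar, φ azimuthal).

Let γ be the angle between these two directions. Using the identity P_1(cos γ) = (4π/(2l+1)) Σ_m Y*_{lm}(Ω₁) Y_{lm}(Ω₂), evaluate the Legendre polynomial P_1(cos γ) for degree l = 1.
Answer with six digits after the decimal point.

Addition theorem: P_1(cos γ) = (4π/3) Σ_m Y*_{lm}(Ω₁) Y_{lm}(Ω₂), m = −1…1:
  m=-1: Y*=(-0.285758, -0.174771)  Y=(0.001817, 0.034304)  product (0.005476, -0.010120)
  m=+0: Y*=(0.119697, -0.000000)  Y=(-0.486181, 0.000000)  product (-0.058194, 0.000000)
  m=+1: Y*=(0.285758, -0.174771)  Y=(-0.001817, 0.034304)  product (0.005476, 0.010120)
Total Σ_m = (-0.047242, 0.000000). Multiply by 4.188790: (-0.197887, 0.000000). P_1(cos γ) = -0.197887

-0.197887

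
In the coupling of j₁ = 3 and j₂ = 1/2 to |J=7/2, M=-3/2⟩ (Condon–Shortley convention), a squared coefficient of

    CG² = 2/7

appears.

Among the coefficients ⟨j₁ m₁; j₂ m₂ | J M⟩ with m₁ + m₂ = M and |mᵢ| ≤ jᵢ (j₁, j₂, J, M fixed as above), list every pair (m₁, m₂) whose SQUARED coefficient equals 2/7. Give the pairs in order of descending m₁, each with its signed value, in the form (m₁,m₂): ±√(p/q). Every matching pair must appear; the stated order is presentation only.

(-2,1/2): +√(2/7)

Admissible pairs with m₁+m₂ = M = -3/2: (-2,1/2), (-1,-1/2)
  (m₁,m₂)=(-1,-1/2): CG² = 5/7, CG = +√(5/7)
  (m₁,m₂)=(-2,1/2): CG² = 2/7, CG = +√(2/7)   ← matches the target
Pairs with CG² = 2/7: (-2,1/2): +√(2/7)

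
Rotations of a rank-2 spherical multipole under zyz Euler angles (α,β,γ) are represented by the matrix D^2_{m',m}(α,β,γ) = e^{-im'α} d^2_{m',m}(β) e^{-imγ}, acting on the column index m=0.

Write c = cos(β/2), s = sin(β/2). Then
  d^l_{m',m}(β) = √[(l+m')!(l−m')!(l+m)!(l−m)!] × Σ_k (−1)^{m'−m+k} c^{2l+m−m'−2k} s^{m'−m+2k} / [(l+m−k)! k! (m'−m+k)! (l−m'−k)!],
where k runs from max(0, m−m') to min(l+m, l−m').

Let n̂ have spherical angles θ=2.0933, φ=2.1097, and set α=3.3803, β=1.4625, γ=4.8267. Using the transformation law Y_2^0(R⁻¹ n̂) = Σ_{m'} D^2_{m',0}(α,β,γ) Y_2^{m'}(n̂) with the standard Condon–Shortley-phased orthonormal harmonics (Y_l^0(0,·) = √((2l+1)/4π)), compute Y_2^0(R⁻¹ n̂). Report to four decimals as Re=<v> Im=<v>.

Re=-0.2772 Im=0.0000

Need the full column D^2_{m',0} for m'=−2..2 at α=3.3803, β=1.4625, γ=4.8267.
cos(β/2)=0.744340, sin(β/2)=0.667801
d^2_{-2,0}: single k=2 term ⇒ +0.605219;  D = +0.537546+0.278089i
d^2_{-1,0}: k∈[1..2] ⇒ +0.674585 -0.542985 = +0.131601;  D = -0.127869-0.031117i
d^2_{0,0}: k∈[0..2] ⇒ +0.306963 -0.988318 +0.198878 = -0.482477;  D = -0.482477+0.000000i
d^2_{1,0}: k∈[0..1] ⇒ -0.674585 +0.542985 = -0.131601;  D = +0.127869-0.031117i
d^2_{2,0}: single k=0 term ⇒ +0.605219;  D = +0.537546-0.278089i
Y_2^{m'}(θ=2.0933,φ=2.1097) and Σ D·Y over m':
  (+0.5375+0.2781i)·(-0.1373+0.2555i)  (-0.1279-0.0311i)·(+0.1715+0.2867i)  (-0.4825+0.0000i)·(-0.0797+0.0000i)  (+0.1279-0.0311i)·(-0.1715+0.2867i)  (+0.5375-0.2781i)·(-0.1373-0.2555i)
Y_2^0(R⁻¹ n̂) = -0.277237+0.000000i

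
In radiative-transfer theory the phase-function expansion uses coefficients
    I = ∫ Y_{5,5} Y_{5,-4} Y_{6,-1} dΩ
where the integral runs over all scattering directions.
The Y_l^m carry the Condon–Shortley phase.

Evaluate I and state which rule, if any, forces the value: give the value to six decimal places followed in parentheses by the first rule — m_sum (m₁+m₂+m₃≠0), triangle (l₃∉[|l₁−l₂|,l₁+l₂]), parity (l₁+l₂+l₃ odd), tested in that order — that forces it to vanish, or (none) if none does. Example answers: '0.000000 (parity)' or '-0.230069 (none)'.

Checks pass: Σm=0; 16 even; l₃=6∈[0,10].
(2·5+1)(2·5+1)(2·6+1) = 1573
Δ: 4! 6! 6! / 17! → 1/28588560
sum: t=0:+1/345600 t=1:−1/13824 t=2:+1/5184 t=3:−1/13824 t=4:+1/345600 = 7/129600
3j²(5 5 6; 0 0 0) = Δ·Π!·Σ² = 80/7293  (sign +1)
sum: t=0:+1/2073600 = 1/2073600
3j²(5 5 6; 5 -4 -1) = Δ·Π!·Σ² = 63/9724  (sign -1)
combine: 4πI² = 1573·80/7293·63/9724 = 420/3757
take √, sign -1: I = -0.09431898
No selection rule forces the value: the integral is nonzero (none).

-0.094319 (none)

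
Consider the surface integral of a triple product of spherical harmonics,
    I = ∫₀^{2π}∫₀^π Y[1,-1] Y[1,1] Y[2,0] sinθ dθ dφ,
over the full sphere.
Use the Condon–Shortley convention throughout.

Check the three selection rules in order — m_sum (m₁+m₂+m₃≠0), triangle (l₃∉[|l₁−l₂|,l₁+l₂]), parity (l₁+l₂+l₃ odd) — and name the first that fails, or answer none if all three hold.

Σmᵢ = 0  ✓
l₃∈[|l₁−l₂|,l₁+l₂]=[0,2], have l₃=2  ✓
Σlᵢ = 4 ⇒ even  ✓

none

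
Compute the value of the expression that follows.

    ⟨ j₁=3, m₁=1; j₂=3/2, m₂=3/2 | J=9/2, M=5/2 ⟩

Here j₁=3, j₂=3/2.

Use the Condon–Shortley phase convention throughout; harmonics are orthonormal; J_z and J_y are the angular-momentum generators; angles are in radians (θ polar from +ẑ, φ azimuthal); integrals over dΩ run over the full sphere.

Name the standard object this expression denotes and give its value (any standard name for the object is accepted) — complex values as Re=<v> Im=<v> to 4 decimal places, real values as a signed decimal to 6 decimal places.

Clebsch–Gordan coefficient, +√(5/12) ≈ +0.645497

This is a Clebsch–Gordan (vector-coupling) coefficient.
triangle: 0!*6!*3!/10! = 4320/3628800
(j±m)!: 4!*2!*3!*0!*7!*2! = 2903040
prefactor² = (2J+1)*Δ*N² = 34560
  k=0: +1/(0!*0!*2!*3!*4!*0!) = 1/288
Σ = 1/288  ⇒  CG² = 34560*(1/288)² = 5/12
CG = +√(5/12) = +0.645497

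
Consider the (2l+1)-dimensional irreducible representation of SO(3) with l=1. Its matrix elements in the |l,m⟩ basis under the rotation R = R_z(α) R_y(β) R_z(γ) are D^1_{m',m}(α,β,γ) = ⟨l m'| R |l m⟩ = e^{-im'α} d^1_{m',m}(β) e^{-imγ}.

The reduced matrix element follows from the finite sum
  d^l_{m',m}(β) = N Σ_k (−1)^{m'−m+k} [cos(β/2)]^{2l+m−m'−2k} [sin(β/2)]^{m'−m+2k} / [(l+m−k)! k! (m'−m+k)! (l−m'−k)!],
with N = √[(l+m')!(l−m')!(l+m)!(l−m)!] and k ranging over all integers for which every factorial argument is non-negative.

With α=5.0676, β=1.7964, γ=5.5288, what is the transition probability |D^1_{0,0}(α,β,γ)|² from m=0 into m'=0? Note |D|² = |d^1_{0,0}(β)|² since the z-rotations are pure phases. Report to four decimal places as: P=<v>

P=0.0500

Split into d^1_{0,0}(β=1.7964) × two z-phases.
c=cos(1.796400/2)=0.623019, s=sin(1.796400/2)=0.782207; N=√[1·1·1·1]=1.000000
k∈{0,1} keeps every argument non-negative
  k=0: (−1)^0·1.0000/(1)·0.6230^2·0.7822^0 = +0.388153
  k=1: (−1)^1·1.0000/(1)·0.6230^0·0.7822^2 = -0.611847
d^1_{0,0}(1.7964) = +0.388153 -0.611847 = -0.223695
|D^1_{0,0}|² = |d^1_{0,0}(β)|² = (-0.223695)² = 0.050039 (the z-rotation phases have unit modulus)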